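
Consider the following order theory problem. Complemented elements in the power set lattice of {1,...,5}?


An element a is complemented if some b has a meet b = bottom, a join b = top.
every subset A has complement S\A, so all elements are complemented.
Complemented elements: {}, {1}, {2}, {3}, {4}, {5}, ... (26 more)
Count: 32


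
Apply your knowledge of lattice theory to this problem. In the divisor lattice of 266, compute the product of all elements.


Divisors of 266: [1, 2, 7, 14, 19, 38, 133, 266]
Product = n^(d(n)/2) = 266^(8/2)
Product = 5006411536


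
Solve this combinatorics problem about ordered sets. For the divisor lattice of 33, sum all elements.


sigma(n) = sum of divisors.
Divisors of 33: [1, 3, 11, 33]
Sum = 48


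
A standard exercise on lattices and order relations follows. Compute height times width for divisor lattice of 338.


Height = length of longest chain minus 1; width = size of largest antichain.
A maximum chain: 1 | 13 | 169 | 338  (height 3).
A maximum antichain: {2, 13}  (width 2).
Product = 3 * 2 = 6


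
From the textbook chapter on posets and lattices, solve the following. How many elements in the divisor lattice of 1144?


Divisors of 1144: [1, 2, 4, 8, 11, 13, 22, 26, 44, 52, 88, 104, 143, 286, 572, 1144]
Count: 16


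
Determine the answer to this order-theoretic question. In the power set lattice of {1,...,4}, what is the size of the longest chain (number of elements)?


A chain is a totally ordered subset; we count the number of elements in a maximum chain.
Compute, for each element x, the size of the longest chain ending at x:
  {}: 1
  {1}: 2
  {2}: 2
  {3}: 2
  {4}: 2
  {1,2}: 3
  ...
A maximum chain: {} < {1} < {1,2} < {1,2,3} < {1,2,3,4}
Number of elements in the longest chain: 5


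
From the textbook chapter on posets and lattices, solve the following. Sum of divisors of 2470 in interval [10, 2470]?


Interval [10,2470] in divisors of 2470: [10, 130, 190, 2470]
Sum = 2800


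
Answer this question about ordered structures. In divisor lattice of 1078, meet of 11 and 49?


In a divisor lattice, meet = gcd (greatest common divisor).
By Euclidean algorithm or factoring: gcd(11,49) = 1


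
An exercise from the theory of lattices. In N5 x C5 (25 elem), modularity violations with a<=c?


Modular law: if a <= c then a v (b ^ c) = (a v b) ^ c.
Check all triples (a,b,c) with a <= c among 25 elements.
  e.g. a=(a,0), b=(c,0), c=(b,0): lhs=(a,0) != rhs=(b,0)
  e.g. a=(a,0), b=(c,1), c=(b,0): lhs=(a,0) != rhs=(b,0)
Total violating triples: 75


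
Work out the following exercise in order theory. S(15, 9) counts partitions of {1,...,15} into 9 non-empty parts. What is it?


S(n,k) = k*S(n-1,k) + S(n-1,k-1).
S(14,9) = 5135130, S(14,8) = 20912320
S(15,9) = 9*5135130 + 20912320 = 46216170 + 20912320
S(15,9) = 67128490


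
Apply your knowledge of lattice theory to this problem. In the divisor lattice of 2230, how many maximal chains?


A maximal chain goes from the minimum element to a maximal element via cover relations.
Counting all min-to-max paths in the cover graph.
Total maximal chains: 6


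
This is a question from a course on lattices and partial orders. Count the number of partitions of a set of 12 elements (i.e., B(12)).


B(n) = number of set partitions of an n-element set.
B(n) satisfies the recurrence: B(n+1) = sum_k C(n,k)*B(k).
B(12) = 4213597


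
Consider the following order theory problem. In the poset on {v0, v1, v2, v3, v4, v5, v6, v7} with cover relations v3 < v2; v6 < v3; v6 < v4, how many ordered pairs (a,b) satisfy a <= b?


The order relation is {(a,b) : a <= b}, reflexive so it includes (a,a).
Examples: (v0,v0), (v1,v1), (v2,v2), (v3,v2), (v3,v3), ...
Total ordered pairs: 12


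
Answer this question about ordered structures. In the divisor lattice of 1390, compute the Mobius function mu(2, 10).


In a divisor lattice, mu(a,b) = mu(b/a) where mu is the classical Mobius function.
b/a = 10/2 = 5
Prime factorization of 5: primes [5]
5 is squarefree with 1 prime factor(s), so mu(5) = (-1)^1 = -1


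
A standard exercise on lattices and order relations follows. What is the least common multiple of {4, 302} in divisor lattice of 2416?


In a divisor lattice, join = lcm (least common multiple).
Compute lcm iteratively: start with first element, then lcm(current, next).
Elements: [4, 302]
lcm(4,302) = 604
Final lcm = 604


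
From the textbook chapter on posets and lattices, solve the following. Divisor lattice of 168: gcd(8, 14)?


Meet=gcd.
gcd(8,14)=2


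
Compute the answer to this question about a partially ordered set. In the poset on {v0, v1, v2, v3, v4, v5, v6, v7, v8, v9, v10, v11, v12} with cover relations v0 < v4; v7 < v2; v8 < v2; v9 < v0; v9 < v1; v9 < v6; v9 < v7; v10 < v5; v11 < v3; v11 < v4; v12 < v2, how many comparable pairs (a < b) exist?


A comparable pair {a,b} has a < b or b < a in the order.
Count unordered pairs where one element is strictly below the other.
Examples: {v0,v4}, {v0,v9}, {v1,v9}, {v2,v7}, ...
Total comparable pairs: 13


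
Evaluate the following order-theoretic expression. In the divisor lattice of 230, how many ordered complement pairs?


Complement pair (a,b): a meet b = bottom, a join b = top.
Here: gcd(a,b)=1 and lcm(a,b)=230, i.e. a*b=230 with a,b coprime.
Pairs found: (1,230), (2,115), (5,46), (10,23), ... (4 more)
Total ordered pairs: 8


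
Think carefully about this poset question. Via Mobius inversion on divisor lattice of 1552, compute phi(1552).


phi(n) = n * prod_{p|n} (1 - 1/p).
Prime divisors of 1552: [2, 97]
phi(1552) = 1552 * (1 - 1/2) * (1 - 1/97)
phi(1552) = 768


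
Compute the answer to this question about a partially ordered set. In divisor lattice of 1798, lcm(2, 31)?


Join=lcm.
gcd(2,31)=1
lcm=62


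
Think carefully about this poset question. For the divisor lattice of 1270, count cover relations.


A cover relation a -< b holds when a < b with no c strictly between.
Cover relations:
  1 -< 2
  1 -< 5
  1 -< 127
  2 -< 10
  2 -< 254
  5 -< 10
  5 -< 635
  10 -< 1270
  ...4 more
Total: 12


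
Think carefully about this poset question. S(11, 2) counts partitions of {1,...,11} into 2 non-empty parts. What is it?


S(n,k) = k*S(n-1,k) + S(n-1,k-1).
S(10,2) = 511, S(10,1) = 1
S(11,2) = 2*511 + 1 = 1022 + 1
S(11,2) = 1023


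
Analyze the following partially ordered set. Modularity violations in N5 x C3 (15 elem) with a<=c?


Modular law: if a <= c then a v (b ^ c) = (a v b) ^ c.
Check all triples (a,b,c) with a <= c among 15 elements.
  e.g. a=(a,0), b=(c,0), c=(b,0): lhs=(a,0) != rhs=(b,0)
  e.g. a=(a,0), b=(c,1), c=(b,0): lhs=(a,0) != rhs=(b,0)
Total violating triples: 18


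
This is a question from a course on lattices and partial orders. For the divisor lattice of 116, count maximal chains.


A maximal chain goes from the minimum element to a maximal element via cover relations.
Counting all min-to-max paths in the cover graph.
Total maximal chains: 3


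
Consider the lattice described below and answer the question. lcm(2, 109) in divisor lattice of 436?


Join=lcm.
gcd(2,109)=1
lcm=218


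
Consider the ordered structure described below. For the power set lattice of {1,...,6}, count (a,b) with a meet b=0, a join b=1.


Complement pair (a,b): a meet b = bottom, a join b = top.
Here: A intersect B = {} and A union B = {1,...,6}.
Pairs found: ({},{1,2,3,4,5,6}), ({1},{2,3,4,5,6}), ({2},{1,3,4,5,6}), ({3},{1,2,4,5,6}), ... (60 more)
Total ordered pairs: 64


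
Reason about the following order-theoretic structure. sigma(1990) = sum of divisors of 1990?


sigma(n) = sum of divisors.
Divisors of 1990: [1, 2, 5, 10, 199, 398, 995, 1990]
Sum = 3600


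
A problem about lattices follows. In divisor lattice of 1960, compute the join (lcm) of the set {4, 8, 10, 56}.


In a divisor lattice, join = lcm (least common multiple).
Compute lcm iteratively: start with first element, then lcm(current, next).
Elements: [4, 8, 10, 56]
lcm(4,8) = 8
lcm(8,10) = 40
lcm(40,56) = 280
Final lcm = 280


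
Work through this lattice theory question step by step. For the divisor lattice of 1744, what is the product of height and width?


Height = length of longest chain minus 1; width = size of largest antichain.
A maximum chain: 1 | 109 | 218 | 436 | 872 | 1744  (height 5).
A maximum antichain: {2, 109}  (width 2).
Product = 5 * 2 = 10


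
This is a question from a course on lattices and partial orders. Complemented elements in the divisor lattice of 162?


An element a is complemented if some b has a meet b = bottom, a join b = top.
a is complemented iff gcd(a, n/a)=1, i.e. a is a unitary divisor of 162.
Complemented elements: 1, 2, 81, 162
Count: 4


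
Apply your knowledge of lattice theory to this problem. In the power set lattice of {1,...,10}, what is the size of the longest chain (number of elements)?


A chain is a totally ordered subset; we count the number of elements in a maximum chain.
Compute, for each element x, the size of the longest chain ending at x:
  {}: 1
  {1}: 2
  {2}: 2
  {3}: 2
  {4}: 2
  {5}: 2
  ...
A maximum chain: {} < {1} < {1,2} < {1,2,3} < {1,2,3,4} < {1,2,3,4,5} < {1,2,3,4,5,6} < {1,2,3,4,5,6,7} < {1,2,3,4,5,6,7,8} < {1,2,3,4,5,6,7,8,9} < {1,2,3,4,5,6,7,8,9,10}
Number of elements in the longest chain: 11


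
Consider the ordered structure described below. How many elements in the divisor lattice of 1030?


Divisors of 1030: [1, 2, 5, 10, 103, 206, 515, 1030]
Count: 8


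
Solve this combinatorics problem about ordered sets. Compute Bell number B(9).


B(n) = number of set partitions of an n-element set.
B(n) satisfies the recurrence: B(n+1) = sum_k C(n,k)*B(k).
B(9) = 21147


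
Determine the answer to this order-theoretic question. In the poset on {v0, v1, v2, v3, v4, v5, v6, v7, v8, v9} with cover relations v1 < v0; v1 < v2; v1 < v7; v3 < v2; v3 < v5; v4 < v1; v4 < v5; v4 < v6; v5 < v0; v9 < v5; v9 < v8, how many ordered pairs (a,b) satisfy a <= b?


The order relation is {(a,b) : a <= b}, reflexive so it includes (a,a).
Examples: (v0,v0), (v1,v0), (v1,v1), (v1,v2), (v1,v7), ...
Total ordered pairs: 26


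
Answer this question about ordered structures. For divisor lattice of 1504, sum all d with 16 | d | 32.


Interval [16,32] in divisors of 1504: [16, 32]
Sum = 48


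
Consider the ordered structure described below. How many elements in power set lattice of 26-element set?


Power set = 2^n.
2^26 = 67108864


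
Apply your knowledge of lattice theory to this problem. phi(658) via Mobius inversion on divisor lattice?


phi(n) = n * prod_{p|n} (1 - 1/p).
Prime divisors of 658: [2, 7, 47]
phi(658) = 658 * (1 - 1/2) * (1 - 1/7) * (1 - 1/47)
phi(658) = 276


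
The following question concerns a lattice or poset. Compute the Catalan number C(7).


C(n) = C(2n, n) / (n+1).
C(14, 7) = 3432
C(7) = 3432 / 8 = 429


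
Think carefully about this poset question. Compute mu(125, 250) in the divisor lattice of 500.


In a divisor lattice, mu(a,b) = mu(b/a) where mu is the classical Mobius function.
b/a = 250/125 = 2
Prime factorization of 2: primes [2]
2 is squarefree with 1 prime factor(s), so mu(2) = (-1)^1 = -1


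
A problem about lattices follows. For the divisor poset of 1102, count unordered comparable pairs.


A comparable pair {a,b} has a < b or b < a in the order.
Count unordered pairs where one element is strictly below the other.
Examples: {1,2}, {1,19}, {1,29}, {1,38}, ...
Total comparable pairs: 19


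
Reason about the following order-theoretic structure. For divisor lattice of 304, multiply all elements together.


Divisors of 304: [1, 2, 4, 8, 16, 19, 38, 76, 152, 304]
Product = n^(d(n)/2) = 304^(10/2)
Product = 2596377985024


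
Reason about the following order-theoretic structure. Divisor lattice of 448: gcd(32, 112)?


Meet=gcd.
gcd(32,112)=16


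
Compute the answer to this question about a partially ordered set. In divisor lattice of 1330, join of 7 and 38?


In a divisor lattice, join = lcm (least common multiple).
gcd(7,38) = 1
lcm(7,38) = 7*38/gcd = 266/1 = 266


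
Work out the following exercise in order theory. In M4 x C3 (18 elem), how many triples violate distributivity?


Distributive law: a ^ (b v c) = (a ^ b) v (a ^ c).
Check all 18^3 = 5832 ordered triples (a,b,c).
  e.g. a=(a1,0), b=(a2,0), c=(a3,0): lhs=(a1,0) != rhs=(0,0)
  e.g. a=(a1,0), b=(a2,0), c=(a3,1): lhs=(a1,0) != rhs=(0,0)
Total violating triples: 648


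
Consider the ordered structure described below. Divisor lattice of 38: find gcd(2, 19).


In a divisor lattice, meet = gcd (greatest common divisor).
By Euclidean algorithm or factoring: gcd(2,19) = 1


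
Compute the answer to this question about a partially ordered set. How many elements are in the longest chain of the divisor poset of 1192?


A chain is a totally ordered subset; we count the number of elements in a maximum chain.
Compute, for each element x, the size of the longest chain ending at x:
  1: 1
  2: 2
  149: 2
  4: 3
  8: 4
  298: 3
  ...
A maximum chain: 1 < 2 < 4 < 8 < 1192
Number of elements in the longest chain: 5


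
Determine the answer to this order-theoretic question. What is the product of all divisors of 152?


Divisors of 152: [1, 2, 4, 8, 19, 38, 76, 152]
Product = n^(d(n)/2) = 152^(8/2)
Product = 533794816


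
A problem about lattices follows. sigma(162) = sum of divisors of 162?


sigma(n) = sum of divisors.
Divisors of 162: [1, 2, 3, 6, 9, 18, 27, 54, 81, 162]
Sum = 363


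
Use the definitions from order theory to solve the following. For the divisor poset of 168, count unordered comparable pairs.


A comparable pair {a,b} has a < b or b < a in the order.
Count unordered pairs where one element is strictly below the other.
Examples: {1,2}, {1,3}, {1,4}, {1,6}, ...
Total comparable pairs: 74


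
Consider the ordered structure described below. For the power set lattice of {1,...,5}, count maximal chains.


A maximal chain goes from the minimum element to a maximal element via cover relations.
Counting all min-to-max paths in the cover graph.
Total maximal chains: 120


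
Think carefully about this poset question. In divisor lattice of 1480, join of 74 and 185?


In a divisor lattice, join = lcm (least common multiple).
gcd(74,185) = 37
lcm(74,185) = 74*185/gcd = 13690/37 = 370


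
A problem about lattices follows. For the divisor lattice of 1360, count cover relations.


A cover relation a -< b holds when a < b with no c strictly between.
Cover relations:
  1 -< 2
  1 -< 5
  1 -< 17
  2 -< 4
  2 -< 10
  2 -< 34
  4 -< 8
  4 -< 20
  ...28 more
Total: 36


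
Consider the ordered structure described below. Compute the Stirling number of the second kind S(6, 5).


S(n,k) = k*S(n-1,k) + S(n-1,k-1).
S(5,5) = 1, S(5,4) = 10
S(6,5) = 5*1 + 10 = 5 + 10
S(6,5) = 15


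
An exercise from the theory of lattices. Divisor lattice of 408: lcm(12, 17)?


Join=lcm.
gcd(12,17)=1
lcm=204


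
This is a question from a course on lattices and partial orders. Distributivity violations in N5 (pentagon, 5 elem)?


Distributive law: a ^ (b v c) = (a ^ b) v (a ^ c).
Check all 5^3 = 125 ordered triples (a,b,c).
  e.g. a=b, b=a, c=c: lhs=b != rhs=a
  e.g. a=b, b=c, c=a: lhs=b != rhs=a
Total violating triples: 2


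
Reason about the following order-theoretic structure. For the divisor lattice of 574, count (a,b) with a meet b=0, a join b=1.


Complement pair (a,b): a meet b = bottom, a join b = top.
Here: gcd(a,b)=1 and lcm(a,b)=574, i.e. a*b=574 with a,b coprime.
Pairs found: (1,574), (2,287), (7,82), (14,41), ... (4 more)
Total ordered pairs: 8


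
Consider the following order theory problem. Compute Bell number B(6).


B(n) = number of set partitions of an n-element set.
B(n) satisfies the recurrence: B(n+1) = sum_k C(n,k)*B(k).
B(6) = 203


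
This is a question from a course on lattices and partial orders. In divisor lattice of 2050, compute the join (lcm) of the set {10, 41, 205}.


In a divisor lattice, join = lcm (least common multiple).
Compute lcm iteratively: start with first element, then lcm(current, next).
Elements: [10, 41, 205]
lcm(10,41) = 410
lcm(410,205) = 410
Final lcm = 410


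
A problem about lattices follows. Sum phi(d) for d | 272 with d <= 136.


Divisors of 272 up to 136: [1, 2, 4, 8, 16, 17, 34, 68, 136]
phi values: [1, 1, 2, 4, 8, 16, 16, 32, 64]
Sum = 144


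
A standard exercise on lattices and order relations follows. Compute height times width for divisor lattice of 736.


Height = length of longest chain minus 1; width = size of largest antichain.
A maximum chain: 1 | 23 | 46 | 92 | 184 | 368 | 736  (height 6).
A maximum antichain: {2, 23}  (width 2).
Product = 6 * 2 = 12


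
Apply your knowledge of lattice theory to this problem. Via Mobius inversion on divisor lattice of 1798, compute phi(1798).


phi(n) = n * prod_{p|n} (1 - 1/p).
Prime divisors of 1798: [2, 29, 31]
phi(1798) = 1798 * (1 - 1/2) * (1 - 1/29) * (1 - 1/31)
phi(1798) = 840


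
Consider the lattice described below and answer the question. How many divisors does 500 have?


Divisors of 500: [1, 2, 4, 5, 10, 20, 25, 50, 100, 125, 250, 500]
Count: 12


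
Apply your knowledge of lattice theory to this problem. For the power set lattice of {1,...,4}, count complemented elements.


An element a is complemented if some b has a meet b = bottom, a join b = top.
every subset A has complement S\A, so all elements are complemented.
Complemented elements: {}, {1}, {2}, {3}, {4}, {1,2}, ... (10 more)
Count: 16


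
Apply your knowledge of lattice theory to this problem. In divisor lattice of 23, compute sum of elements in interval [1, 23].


Interval [1,23] in divisors of 23: [1, 23]
Sum = 24


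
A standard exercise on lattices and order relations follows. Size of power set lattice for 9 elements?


Power set = 2^n.
2^9 = 512


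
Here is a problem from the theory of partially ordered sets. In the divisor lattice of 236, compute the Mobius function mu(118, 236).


In a divisor lattice, mu(a,b) = mu(b/a) where mu is the classical Mobius function.
b/a = 236/118 = 2
Prime factorization of 2: primes [2]
2 is squarefree with 1 prime factor(s), so mu(2) = (-1)^1 = -1


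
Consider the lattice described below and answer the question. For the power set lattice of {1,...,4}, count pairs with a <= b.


The order relation is {(a,b) : a <= b}, reflexive so it includes (a,a).
Examples: ({},{}), ({},{1,2}), ({},{1,2,3}), ({},{1,2,3,4}), ({},{1,2,4}), ...
Total ordered pairs: 81


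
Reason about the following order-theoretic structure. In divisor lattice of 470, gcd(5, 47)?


Meet=gcd.
gcd(5,47)=1


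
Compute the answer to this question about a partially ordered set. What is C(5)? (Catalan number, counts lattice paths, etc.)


C(n) = C(2n, n) / (n+1).
C(10, 5) = 252
C(5) = 252 / 6 = 42


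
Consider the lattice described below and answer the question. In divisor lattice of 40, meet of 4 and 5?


In a divisor lattice, meet = gcd (greatest common divisor).
By Euclidean algorithm or factoring: gcd(4,5) = 1


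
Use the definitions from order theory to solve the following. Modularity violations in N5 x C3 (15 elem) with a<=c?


Modular law: if a <= c then a v (b ^ c) = (a v b) ^ c.
Check all triples (a,b,c) with a <= c among 15 elements.
  e.g. a=(a,0), b=(c,0), c=(b,0): lhs=(a,0) != rhs=(b,0)
  e.g. a=(a,0), b=(c,1), c=(b,0): lhs=(a,0) != rhs=(b,0)
Total violating triples: 18


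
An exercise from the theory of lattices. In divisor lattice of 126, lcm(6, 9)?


Join=lcm.
gcd(6,9)=3
lcm=18


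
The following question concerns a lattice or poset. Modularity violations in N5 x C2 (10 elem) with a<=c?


Modular law: if a <= c then a v (b ^ c) = (a v b) ^ c.
Check all triples (a,b,c) with a <= c among 10 elements.
  e.g. a=(a,0), b=(c,0), c=(b,0): lhs=(a,0) != rhs=(b,0)
  e.g. a=(a,0), b=(c,1), c=(b,0): lhs=(a,0) != rhs=(b,0)
Total violating triples: 6


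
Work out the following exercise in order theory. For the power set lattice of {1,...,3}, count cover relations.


A cover relation a -< b holds when a < b with no c strictly between.
Cover relations:
  {} -< {1}
  {} -< {2}
  {} -< {3}
  {1} -< {1,2}
  {1} -< {1,3}
  {2} -< {1,2}
  {2} -< {2,3}
  {3} -< {1,3}
  ...4 more
Total: 12


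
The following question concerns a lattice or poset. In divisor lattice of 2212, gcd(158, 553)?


Meet=gcd.
gcd(158,553)=79


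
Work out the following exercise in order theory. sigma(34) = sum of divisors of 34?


sigma(n) = sum of divisors.
Divisors of 34: [1, 2, 17, 34]
Sum = 54


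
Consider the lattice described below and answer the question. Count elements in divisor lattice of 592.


Divisors of 592: [1, 2, 4, 8, 16, 37, 74, 148, 296, 592]
Count: 10


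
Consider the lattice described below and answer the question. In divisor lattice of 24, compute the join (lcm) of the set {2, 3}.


In a divisor lattice, join = lcm (least common multiple).
Compute lcm iteratively: start with first element, then lcm(current, next).
Elements: [2, 3]
lcm(2,3) = 6
Final lcm = 6


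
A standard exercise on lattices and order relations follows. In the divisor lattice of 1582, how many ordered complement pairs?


Complement pair (a,b): a meet b = bottom, a join b = top.
Here: gcd(a,b)=1 and lcm(a,b)=1582, i.e. a*b=1582 with a,b coprime.
Pairs found: (1,1582), (2,791), (7,226), (14,113), ... (4 more)
Total ordered pairs: 8


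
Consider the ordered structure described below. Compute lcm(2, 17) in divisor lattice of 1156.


In a divisor lattice, join = lcm (least common multiple).
gcd(2,17) = 1
lcm(2,17) = 2*17/gcd = 34/1 = 34


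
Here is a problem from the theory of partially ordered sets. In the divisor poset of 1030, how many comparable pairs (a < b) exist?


A comparable pair {a,b} has a < b or b < a in the order.
Count unordered pairs where one element is strictly below the other.
Examples: {1,2}, {1,5}, {1,10}, {1,103}, ...
Total comparable pairs: 19


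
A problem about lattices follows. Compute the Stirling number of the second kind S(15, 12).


S(n,k) = k*S(n-1,k) + S(n-1,k-1).
S(14,12) = 3367, S(14,11) = 66066
S(15,12) = 12*3367 + 66066 = 40404 + 66066
S(15,12) = 106470


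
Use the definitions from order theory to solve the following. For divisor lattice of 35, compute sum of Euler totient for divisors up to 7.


Divisors of 35 up to 7: [1, 5, 7]
phi values: [1, 4, 6]
Sum = 11


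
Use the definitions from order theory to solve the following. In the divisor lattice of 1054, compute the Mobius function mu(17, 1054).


In a divisor lattice, mu(a,b) = mu(b/a) where mu is the classical Mobius function.
b/a = 1054/17 = 62
Prime factorization of 62: primes [2, 31]
62 is squarefree with 2 prime factor(s), so mu(62) = (-1)^2 = 1


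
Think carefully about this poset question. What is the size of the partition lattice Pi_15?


B(n) = number of set partitions of an n-element set.
B(n) satisfies the recurrence: B(n+1) = sum_k C(n,k)*B(k).
B(15) = 1382958545


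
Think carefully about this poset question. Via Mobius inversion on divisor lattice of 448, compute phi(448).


phi(n) = n * prod_{p|n} (1 - 1/p).
Prime divisors of 448: [2, 7]
phi(448) = 448 * (1 - 1/2) * (1 - 1/7)
phi(448) = 192


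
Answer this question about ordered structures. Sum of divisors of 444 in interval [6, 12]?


Interval [6,12] in divisors of 444: [6, 12]
Sum = 18


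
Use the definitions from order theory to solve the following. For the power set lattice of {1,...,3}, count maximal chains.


A maximal chain goes from the minimum element to a maximal element via cover relations.
Counting all min-to-max paths in the cover graph.
Total maximal chains: 6


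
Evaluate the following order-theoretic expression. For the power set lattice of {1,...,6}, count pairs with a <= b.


The order relation is {(a,b) : a <= b}, reflexive so it includes (a,a).
Examples: ({},{}), ({},{1,2}), ({},{1,2,3}), ({},{1,2,3,4}), ({},{1,2,3,4,5}), ...
Total ordered pairs: 729


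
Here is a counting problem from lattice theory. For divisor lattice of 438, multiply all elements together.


Divisors of 438: [1, 2, 3, 6, 73, 146, 219, 438]
Product = n^(d(n)/2) = 438^(8/2)
Product = 36804120336


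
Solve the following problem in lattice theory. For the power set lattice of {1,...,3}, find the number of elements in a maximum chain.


A chain is a totally ordered subset; we count the number of elements in a maximum chain.
Compute, for each element x, the size of the longest chain ending at x:
  {}: 1
  {1}: 2
  {2}: 2
  {3}: 2
  {1,2}: 3
  {1,3}: 3
  ...
A maximum chain: {} < {1} < {1,2} < {1,2,3}
Number of elements in the longest chain: 4


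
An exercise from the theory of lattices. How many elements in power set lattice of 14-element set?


Power set = 2^n.
2^14 = 16384


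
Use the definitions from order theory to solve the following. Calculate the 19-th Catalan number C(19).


C(n) = C(2n, n) / (n+1).
C(38, 19) = 35345263800
C(19) = 35345263800 / 20 = 1767263190


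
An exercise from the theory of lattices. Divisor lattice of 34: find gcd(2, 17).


In a divisor lattice, meet = gcd (greatest common divisor).
By Euclidean algorithm or factoring: gcd(2,17) = 1


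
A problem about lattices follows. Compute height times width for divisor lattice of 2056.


Height = length of longest chain minus 1; width = size of largest antichain.
A maximum chain: 1 | 257 | 514 | 1028 | 2056  (height 4).
A maximum antichain: {2, 257}  (width 2).
Product = 4 * 2 = 8


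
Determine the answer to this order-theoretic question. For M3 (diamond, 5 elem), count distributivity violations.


Distributive law: a ^ (b v c) = (a ^ b) v (a ^ c).
Check all 5^3 = 125 ordered triples (a,b,c).
  e.g. a=a1, b=a2, c=a3: lhs=a1 != rhs=0
  e.g. a=a1, b=a3, c=a2: lhs=a1 != rhs=0
Total violating triples: 6


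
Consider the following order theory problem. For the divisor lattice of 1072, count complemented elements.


An element a is complemented if some b has a meet b = bottom, a join b = top.
a is complemented iff gcd(a, n/a)=1, i.e. a is a unitary divisor of 1072.
Complemented elements: 1, 16, 67, 1072
Count: 4


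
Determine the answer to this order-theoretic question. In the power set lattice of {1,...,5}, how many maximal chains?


A maximal chain goes from the minimum element to a maximal element via cover relations.
Counting all min-to-max paths in the cover graph.
Total maximal chains: 120


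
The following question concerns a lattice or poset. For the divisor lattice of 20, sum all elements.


sigma(n) = sum of divisors.
Divisors of 20: [1, 2, 4, 5, 10, 20]
Sum = 42


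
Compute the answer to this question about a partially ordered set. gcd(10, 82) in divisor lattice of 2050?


Meet=gcd.
gcd(10,82)=2


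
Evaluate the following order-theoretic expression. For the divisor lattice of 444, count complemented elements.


An element a is complemented if some b has a meet b = bottom, a join b = top.
a is complemented iff gcd(a, n/a)=1, i.e. a is a unitary divisor of 444.
Complemented elements: 1, 3, 4, 12, 37, 111, ... (2 more)
Count: 8


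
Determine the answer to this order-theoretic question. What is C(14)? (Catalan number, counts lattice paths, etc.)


C(n) = C(2n, n) / (n+1).
C(28, 14) = 40116600
C(14) = 40116600 / 15 = 2674440


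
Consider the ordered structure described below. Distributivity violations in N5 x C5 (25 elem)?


Distributive law: a ^ (b v c) = (a ^ b) v (a ^ c).
Check all 25^3 = 15625 ordered triples (a,b,c).
  e.g. a=(b,0), b=(a,0), c=(c,0): lhs=(b,0) != rhs=(a,0)
  e.g. a=(b,0), b=(a,0), c=(c,1): lhs=(b,0) != rhs=(a,0)
Total violating triples: 250


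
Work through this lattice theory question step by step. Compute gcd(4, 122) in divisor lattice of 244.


In a divisor lattice, meet = gcd (greatest common divisor).
By Euclidean algorithm or factoring: gcd(4,122) = 2


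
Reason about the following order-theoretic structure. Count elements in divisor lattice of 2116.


Divisors of 2116: [1, 2, 4, 23, 46, 92, 529, 1058, 2116]
Count: 9


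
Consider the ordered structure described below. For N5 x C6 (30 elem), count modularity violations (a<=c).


Modular law: if a <= c then a v (b ^ c) = (a v b) ^ c.
Check all triples (a,b,c) with a <= c among 30 elements.
  e.g. a=(a,0), b=(c,0), c=(b,0): lhs=(a,0) != rhs=(b,0)
  e.g. a=(a,0), b=(c,1), c=(b,0): lhs=(a,0) != rhs=(b,0)
Total violating triples: 126


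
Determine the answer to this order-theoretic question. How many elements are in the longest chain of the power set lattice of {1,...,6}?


A chain is a totally ordered subset; we count the number of elements in a maximum chain.
Compute, for each element x, the size of the longest chain ending at x:
  {}: 1
  {1}: 2
  {2}: 2
  {3}: 2
  {4}: 2
  {5}: 2
  ...
A maximum chain: {} < {1} < {1,2} < {1,2,3} < {1,2,3,4} < {1,2,3,4,5} < {1,2,3,4,5,6}
Number of elements in the longest chain: 7


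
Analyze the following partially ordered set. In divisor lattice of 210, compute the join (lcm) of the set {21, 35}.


In a divisor lattice, join = lcm (least common multiple).
Compute lcm iteratively: start with first element, then lcm(current, next).
Elements: [21, 35]
lcm(21,35) = 105
Final lcm = 105


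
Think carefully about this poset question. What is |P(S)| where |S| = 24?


Power set = 2^n.
2^24 = 16777216


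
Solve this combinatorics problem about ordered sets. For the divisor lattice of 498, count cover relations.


A cover relation a -< b holds when a < b with no c strictly between.
Cover relations:
  1 -< 2
  1 -< 3
  1 -< 83
  2 -< 6
  2 -< 166
  3 -< 6
  3 -< 249
  6 -< 498
  ...4 more
Total: 12


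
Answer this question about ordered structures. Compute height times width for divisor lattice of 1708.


Height = length of longest chain minus 1; width = size of largest antichain.
A maximum chain: 1 | 61 | 427 | 854 | 1708  (height 4).
A maximum antichain: {4, 14, 122, 427}  (width 4).
Product = 4 * 4 = 16


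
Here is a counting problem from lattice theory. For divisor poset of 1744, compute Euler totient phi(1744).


phi(n) = n * prod_{p|n} (1 - 1/p).
Prime divisors of 1744: [2, 109]
phi(1744) = 1744 * (1 - 1/2) * (1 - 1/109)
phi(1744) = 864


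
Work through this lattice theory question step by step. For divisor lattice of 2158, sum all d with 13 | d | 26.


Interval [13,26] in divisors of 2158: [13, 26]
Sum = 39


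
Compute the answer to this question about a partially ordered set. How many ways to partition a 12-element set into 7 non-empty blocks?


S(n,k) = k*S(n-1,k) + S(n-1,k-1).
S(11,7) = 63987, S(11,6) = 179487
S(12,7) = 7*63987 + 179487 = 447909 + 179487
S(12,7) = 627396


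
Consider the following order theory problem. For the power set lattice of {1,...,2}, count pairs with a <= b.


The order relation is {(a,b) : a <= b}, reflexive so it includes (a,a).
Examples: ({},{}), ({},{1,2}), ({},{1}), ({},{2}), ({1,2},{1,2}), ...
Total ordered pairs: 9


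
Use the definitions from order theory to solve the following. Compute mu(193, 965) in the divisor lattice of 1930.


In a divisor lattice, mu(a,b) = mu(b/a) where mu is the classical Mobius function.
b/a = 965/193 = 5
Prime factorization of 5: primes [5]
5 is squarefree with 1 prime factor(s), so mu(5) = (-1)^1 = -1


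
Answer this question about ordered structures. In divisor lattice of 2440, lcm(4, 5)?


Join=lcm.
gcd(4,5)=1
lcm=20


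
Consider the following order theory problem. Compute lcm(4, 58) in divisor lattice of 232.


In a divisor lattice, join = lcm (least common multiple).
gcd(4,58) = 2
lcm(4,58) = 4*58/gcd = 232/2 = 116


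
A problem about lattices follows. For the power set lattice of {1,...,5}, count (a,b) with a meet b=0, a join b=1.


Complement pair (a,b): a meet b = bottom, a join b = top.
Here: A intersect B = {} and A union B = {1,...,5}.
Pairs found: ({},{1,2,3,4,5}), ({1},{2,3,4,5}), ({2},{1,3,4,5}), ({3},{1,2,4,5}), ... (28 more)
Total ordered pairs: 32


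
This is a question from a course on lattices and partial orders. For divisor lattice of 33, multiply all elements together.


Divisors of 33: [1, 3, 11, 33]
Product = n^(d(n)/2) = 33^(4/2)
Product = 1089


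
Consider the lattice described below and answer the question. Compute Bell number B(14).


B(n) = number of set partitions of an n-element set.
B(n) satisfies the recurrence: B(n+1) = sum_k C(n,k)*B(k).
B(14) = 190899322


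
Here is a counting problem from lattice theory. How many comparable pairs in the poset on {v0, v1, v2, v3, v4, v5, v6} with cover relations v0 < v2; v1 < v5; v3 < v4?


A comparable pair {a,b} has a < b or b < a in the order.
Count unordered pairs where one element is strictly below the other.
Examples: {v0,v2}, {v1,v5}, {v3,v4}
Total comparable pairs: 3


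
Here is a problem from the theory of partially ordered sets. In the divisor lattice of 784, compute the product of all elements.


Divisors of 784: [1, 2, 4, 7, 8, 14, 16, 28, 49, 56, 98, 112, 196, 392, 784]
Product = n^(d(n)/2) = 784^(15/2)
Product = 5097655355238390956032


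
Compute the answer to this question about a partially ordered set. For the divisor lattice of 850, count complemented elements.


An element a is complemented if some b has a meet b = bottom, a join b = top.
a is complemented iff gcd(a, n/a)=1, i.e. a is a unitary divisor of 850.
Complemented elements: 1, 2, 17, 25, 34, 50, ... (2 more)
Count: 8


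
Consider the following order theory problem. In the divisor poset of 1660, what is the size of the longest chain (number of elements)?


A chain is a totally ordered subset; we count the number of elements in a maximum chain.
Compute, for each element x, the size of the longest chain ending at x:
  1: 1
  2: 2
  5: 2
  83: 2
  4: 3
  10: 3
  ...
A maximum chain: 1 < 2 < 4 < 20 < 1660
Number of elements in the longest chain: 5


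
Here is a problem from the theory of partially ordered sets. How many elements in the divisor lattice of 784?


Divisors of 784: [1, 2, 4, 7, 8, 14, 16, 28, 49, 56, 98, 112, 196, 392, 784]
Count: 15


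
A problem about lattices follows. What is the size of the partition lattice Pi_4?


B(n) = number of set partitions of an n-element set.
B(n) satisfies the recurrence: B(n+1) = sum_k C(n,k)*B(k).
B(4) = 15


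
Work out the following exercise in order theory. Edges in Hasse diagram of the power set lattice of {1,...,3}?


A cover relation a -< b holds when a < b with no c strictly between.
Cover relations:
  {} -< {1}
  {} -< {2}
  {} -< {3}
  {1} -< {1,2}
  {1} -< {1,3}
  {2} -< {1,2}
  {2} -< {2,3}
  {3} -< {1,3}
  ...4 more
Total: 12


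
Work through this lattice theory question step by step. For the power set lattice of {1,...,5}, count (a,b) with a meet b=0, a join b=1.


Complement pair (a,b): a meet b = bottom, a join b = top.
Here: A intersect B = {} and A union B = {1,...,5}.
Pairs found: ({},{1,2,3,4,5}), ({1},{2,3,4,5}), ({2},{1,3,4,5}), ({3},{1,2,4,5}), ... (28 more)
Total ordered pairs: 32


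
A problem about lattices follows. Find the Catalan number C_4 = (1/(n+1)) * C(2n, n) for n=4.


C(n) = C(2n, n) / (n+1).
C(8, 4) = 70
C(4) = 70 / 5 = 14


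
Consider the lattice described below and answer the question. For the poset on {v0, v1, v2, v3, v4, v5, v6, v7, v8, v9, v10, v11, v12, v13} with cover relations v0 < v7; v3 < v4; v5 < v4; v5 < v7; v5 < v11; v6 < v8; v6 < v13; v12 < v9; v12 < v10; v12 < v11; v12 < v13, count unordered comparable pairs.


A comparable pair {a,b} has a < b or b < a in the order.
Count unordered pairs where one element is strictly below the other.
Examples: {v0,v7}, {v3,v4}, {v4,v5}, {v5,v7}, ...
Total comparable pairs: 11


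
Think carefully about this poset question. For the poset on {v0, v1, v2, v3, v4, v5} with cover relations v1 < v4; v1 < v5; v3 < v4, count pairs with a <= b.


The order relation is {(a,b) : a <= b}, reflexive so it includes (a,a).
Examples: (v0,v0), (v1,v1), (v1,v4), (v1,v5), (v2,v2), ...
Total ordered pairs: 9


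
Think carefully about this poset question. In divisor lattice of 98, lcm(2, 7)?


Join=lcm.
gcd(2,7)=1
lcm=14


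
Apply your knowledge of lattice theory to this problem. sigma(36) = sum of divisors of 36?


sigma(n) = sum of divisors.
Divisors of 36: [1, 2, 3, 4, 6, 9, 12, 18, 36]
Sum = 91


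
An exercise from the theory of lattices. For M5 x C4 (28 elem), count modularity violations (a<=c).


Modular law: if a <= c then a v (b ^ c) = (a v b) ^ c.
Check all triples (a,b,c) with a <= c among 28 elements.
This lattice is modular (diamonds M_m and their chain-products are modular).
Total violating triples: 0


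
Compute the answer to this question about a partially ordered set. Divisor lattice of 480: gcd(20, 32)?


Meet=gcd.
gcd(20,32)=4


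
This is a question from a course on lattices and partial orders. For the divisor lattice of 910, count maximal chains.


A maximal chain goes from the minimum element to a maximal element via cover relations.
Counting all min-to-max paths in the cover graph.
Total maximal chains: 24


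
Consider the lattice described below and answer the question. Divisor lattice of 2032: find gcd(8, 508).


In a divisor lattice, meet = gcd (greatest common divisor).
By Euclidean algorithm or factoring: gcd(8,508) = 4


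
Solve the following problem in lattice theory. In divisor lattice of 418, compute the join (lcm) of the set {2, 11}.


In a divisor lattice, join = lcm (least common multiple).
Compute lcm iteratively: start with first element, then lcm(current, next).
Elements: [2, 11]
lcm(2,11) = 22
Final lcm = 22


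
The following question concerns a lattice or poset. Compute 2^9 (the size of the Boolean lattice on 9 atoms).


Power set = 2^n.
2^9 = 512


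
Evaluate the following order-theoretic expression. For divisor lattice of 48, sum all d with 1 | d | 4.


Interval [1,4] in divisors of 48: [1, 2, 4]
Sum = 7


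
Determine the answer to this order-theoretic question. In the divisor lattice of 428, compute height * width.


Height = length of longest chain minus 1; width = size of largest antichain.
A maximum chain: 1 | 107 | 214 | 428  (height 3).
A maximum antichain: {2, 107}  (width 2).
Product = 3 * 2 = 6


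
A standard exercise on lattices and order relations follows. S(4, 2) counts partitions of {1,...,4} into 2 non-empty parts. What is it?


S(n,k) = k*S(n-1,k) + S(n-1,k-1).
S(3,2) = 3, S(3,1) = 1
S(4,2) = 2*3 + 1 = 6 + 1
S(4,2) = 7


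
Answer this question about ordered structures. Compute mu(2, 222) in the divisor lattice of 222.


In a divisor lattice, mu(a,b) = mu(b/a) where mu is the classical Mobius function.
b/a = 222/2 = 111
Prime factorization of 111: primes [3, 37]
111 is squarefree with 2 prime factor(s), so mu(111) = (-1)^2 = 1


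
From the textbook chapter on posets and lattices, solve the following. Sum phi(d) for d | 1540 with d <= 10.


Divisors of 1540 up to 10: [1, 2, 4, 5, 7, 10]
phi values: [1, 1, 2, 4, 6, 4]
Sum = 18


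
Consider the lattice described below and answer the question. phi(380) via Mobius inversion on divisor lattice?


phi(n) = n * prod_{p|n} (1 - 1/p).
Prime divisors of 380: [2, 5, 19]
phi(380) = 380 * (1 - 1/2) * (1 - 1/5) * (1 - 1/19)
phi(380) = 144


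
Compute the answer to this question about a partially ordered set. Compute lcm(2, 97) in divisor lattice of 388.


In a divisor lattice, join = lcm (least common multiple).
gcd(2,97) = 1
lcm(2,97) = 2*97/gcd = 194/1 = 194


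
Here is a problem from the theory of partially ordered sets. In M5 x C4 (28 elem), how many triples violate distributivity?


Distributive law: a ^ (b v c) = (a ^ b) v (a ^ c).
Check all 28^3 = 21952 ordered triples (a,b,c).
  e.g. a=(a1,0), b=(a2,0), c=(a3,0): lhs=(a1,0) != rhs=(0,0)
  e.g. a=(a1,0), b=(a2,0), c=(a3,1): lhs=(a1,0) != rhs=(0,0)
Total violating triples: 3840
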